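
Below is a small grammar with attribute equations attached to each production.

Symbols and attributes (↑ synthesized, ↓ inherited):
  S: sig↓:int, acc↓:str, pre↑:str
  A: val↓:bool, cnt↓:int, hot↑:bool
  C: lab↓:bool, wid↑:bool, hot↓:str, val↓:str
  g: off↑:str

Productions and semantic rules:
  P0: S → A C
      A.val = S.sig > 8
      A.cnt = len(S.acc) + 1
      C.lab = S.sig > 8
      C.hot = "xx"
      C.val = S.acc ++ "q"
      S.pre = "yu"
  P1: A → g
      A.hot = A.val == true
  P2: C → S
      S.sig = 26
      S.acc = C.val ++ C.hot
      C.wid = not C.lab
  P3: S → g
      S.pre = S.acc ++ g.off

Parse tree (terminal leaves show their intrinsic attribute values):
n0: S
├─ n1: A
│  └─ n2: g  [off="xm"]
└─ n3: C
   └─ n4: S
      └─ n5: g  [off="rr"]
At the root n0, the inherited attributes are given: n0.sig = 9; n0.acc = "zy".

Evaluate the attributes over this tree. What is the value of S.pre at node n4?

1. n0.sig = 9  [given at root]
2. n0.acc = "zy"  [given at root]
3. n1.val = true  [S.sig > 8]
4. n1.cnt = 3  [len(S.acc) + 1]
5. n2.off = "xm"  [terminal]
6. n1.hot = true  [A.val == true]
7. n3.lab = true  [S.sig > 8]
8. n3.hot = "xx"  ["xx"]
9. n3.val = "zyq"  [S.acc ++ "q"]
10. n4.sig = 26  [26]
11. n4.acc = "zyqxx"  [C.val ++ C.hot]
12. n5.off = "rr"  [terminal]
13. n4.pre = "zyqxxrr"  [S.acc ++ g.off]
14. n3.wid = false  [not C.lab]
15. n0.pre = "yu"  ["yu"]

"zyqxxrr"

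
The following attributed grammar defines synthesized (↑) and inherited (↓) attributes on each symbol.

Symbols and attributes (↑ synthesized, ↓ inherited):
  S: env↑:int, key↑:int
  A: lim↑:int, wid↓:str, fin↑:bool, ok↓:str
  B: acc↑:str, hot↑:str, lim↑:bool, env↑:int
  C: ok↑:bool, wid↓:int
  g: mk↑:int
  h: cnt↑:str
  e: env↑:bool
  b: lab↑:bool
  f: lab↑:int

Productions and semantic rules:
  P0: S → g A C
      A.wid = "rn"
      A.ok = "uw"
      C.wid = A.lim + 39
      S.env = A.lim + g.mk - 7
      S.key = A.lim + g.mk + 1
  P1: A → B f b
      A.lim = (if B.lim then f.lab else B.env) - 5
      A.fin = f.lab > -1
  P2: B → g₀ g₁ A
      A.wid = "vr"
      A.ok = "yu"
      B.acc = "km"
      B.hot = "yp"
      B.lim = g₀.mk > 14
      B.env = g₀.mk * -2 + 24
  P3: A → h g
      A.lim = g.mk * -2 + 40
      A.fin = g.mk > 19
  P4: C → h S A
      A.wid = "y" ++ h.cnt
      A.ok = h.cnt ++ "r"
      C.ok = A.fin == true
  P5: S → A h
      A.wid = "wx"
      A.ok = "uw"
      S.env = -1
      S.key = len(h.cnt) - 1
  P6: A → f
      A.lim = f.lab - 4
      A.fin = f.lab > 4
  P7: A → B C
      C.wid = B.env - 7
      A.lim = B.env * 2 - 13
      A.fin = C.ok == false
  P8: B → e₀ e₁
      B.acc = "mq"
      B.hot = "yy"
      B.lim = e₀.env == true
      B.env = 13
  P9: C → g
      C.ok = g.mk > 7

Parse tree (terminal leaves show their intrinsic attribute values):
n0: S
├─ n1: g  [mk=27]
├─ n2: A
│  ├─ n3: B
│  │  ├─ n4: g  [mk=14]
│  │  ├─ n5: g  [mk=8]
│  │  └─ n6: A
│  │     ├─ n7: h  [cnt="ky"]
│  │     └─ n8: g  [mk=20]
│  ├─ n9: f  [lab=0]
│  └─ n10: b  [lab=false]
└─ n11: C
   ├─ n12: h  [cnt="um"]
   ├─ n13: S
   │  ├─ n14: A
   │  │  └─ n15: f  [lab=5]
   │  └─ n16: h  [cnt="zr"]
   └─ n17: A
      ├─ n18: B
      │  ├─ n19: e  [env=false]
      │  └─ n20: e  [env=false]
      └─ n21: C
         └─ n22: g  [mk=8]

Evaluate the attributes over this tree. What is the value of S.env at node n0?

11

1. n1.mk = 27  [terminal]
2. n2.wid = "rn"  ["rn"]
3. n2.ok = "uw"  ["uw"]
4. n4.mk = 14  [terminal]
5. n5.mk = 8  [terminal]
6. n6.wid = "vr"  ["vr"]
7. n6.ok = "yu"  ["yu"]
8. n7.cnt = "ky"  [terminal]
9. n8.mk = 20  [terminal]
10. n6.lim = 0  [g.mk * -2 + 40]
11. n6.fin = true  [g.mk > 19]
12. n3.acc = "km"  ["km"]
13. n3.hot = "yp"  ["yp"]
14. n3.lim = false  [g₀.mk > 14]
15. n3.env = -4  [g₀.mk * -2 + 24]
16. n9.lab = 0  [terminal]
17. n10.lab = false  [terminal]
18. n2.lim = -9  [(if B.lim then f.lab else B.env) - 5]
19. n2.fin = true  [f.lab > -1]
20. n11.wid = 30  [A.lim + 39]
21. n12.cnt = "um"  [terminal]
22. n14.wid = "wx"  ["wx"]
23. n14.ok = "uw"  ["uw"]
24. n15.lab = 5  [terminal]
25. n14.lim = 1  [f.lab - 4]
26. n14.fin = true  [f.lab > 4]
27. n16.cnt = "zr"  [terminal]
28. n13.env = -1  [-1]
29. n13.key = 1  [len(h.cnt) - 1]
30. n17.wid = "yum"  ["y" ++ h.cnt]
31. n17.ok = "umr"  [h.cnt ++ "r"]
32. n19.env = false  [terminal]
33. n20.env = false  [terminal]
34. n18.acc = "mq"  ["mq"]
35. n18.hot = "yy"  ["yy"]
36. n18.lim = false  [e₀.env == true]
37. n18.env = 13  [13]
38. n21.wid = 6  [B.env - 7]
39. n22.mk = 8  [terminal]
40. n21.ok = true  [g.mk > 7]
41. n17.lim = 13  [B.env * 2 - 13]
42. n17.fin = false  [C.ok == false]
43. n11.ok = false  [A.fin == true]
44. n0.env = 11  [A.lim + g.mk - 7]
45. n0.key = 19  [A.lim + g.mk + 1]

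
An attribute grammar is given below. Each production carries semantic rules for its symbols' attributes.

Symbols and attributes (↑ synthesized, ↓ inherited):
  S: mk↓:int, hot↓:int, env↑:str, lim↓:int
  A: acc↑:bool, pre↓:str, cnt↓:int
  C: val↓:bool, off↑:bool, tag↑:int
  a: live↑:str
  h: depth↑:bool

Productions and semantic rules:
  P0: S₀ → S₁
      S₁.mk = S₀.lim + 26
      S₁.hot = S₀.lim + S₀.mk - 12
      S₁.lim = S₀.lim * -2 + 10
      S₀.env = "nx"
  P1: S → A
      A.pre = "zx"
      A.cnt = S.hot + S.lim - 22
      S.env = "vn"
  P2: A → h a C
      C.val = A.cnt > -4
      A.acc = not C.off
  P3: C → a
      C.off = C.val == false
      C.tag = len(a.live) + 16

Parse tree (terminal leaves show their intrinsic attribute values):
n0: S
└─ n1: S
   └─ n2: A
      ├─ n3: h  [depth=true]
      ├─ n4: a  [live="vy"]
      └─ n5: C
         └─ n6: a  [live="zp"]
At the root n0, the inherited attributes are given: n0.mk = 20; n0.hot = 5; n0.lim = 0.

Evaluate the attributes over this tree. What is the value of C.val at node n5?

false

1. n0.mk = 20  [given at root]
2. n0.hot = 5  [given at root]
3. n0.lim = 0  [given at root]
4. n1.mk = 26  [S₀.lim + 26]
5. n1.hot = 8  [S₀.lim + S₀.mk - 12]
6. n1.lim = 10  [S₀.lim * -2 + 10]
7. n2.pre = "zx"  ["zx"]
8. n2.cnt = -4  [S.hot + S.lim - 22]
9. n3.depth = true  [terminal]
10. n4.live = "vy"  [terminal]
11. n5.val = false  [A.cnt > -4]
12. n6.live = "zp"  [terminal]
13. n5.off = true  [C.val == false]
14. n5.tag = 18  [len(a.live) + 16]
15. n2.acc = false  [not C.off]
16. n1.env = "vn"  ["vn"]
17. n0.env = "nx"  ["nx"]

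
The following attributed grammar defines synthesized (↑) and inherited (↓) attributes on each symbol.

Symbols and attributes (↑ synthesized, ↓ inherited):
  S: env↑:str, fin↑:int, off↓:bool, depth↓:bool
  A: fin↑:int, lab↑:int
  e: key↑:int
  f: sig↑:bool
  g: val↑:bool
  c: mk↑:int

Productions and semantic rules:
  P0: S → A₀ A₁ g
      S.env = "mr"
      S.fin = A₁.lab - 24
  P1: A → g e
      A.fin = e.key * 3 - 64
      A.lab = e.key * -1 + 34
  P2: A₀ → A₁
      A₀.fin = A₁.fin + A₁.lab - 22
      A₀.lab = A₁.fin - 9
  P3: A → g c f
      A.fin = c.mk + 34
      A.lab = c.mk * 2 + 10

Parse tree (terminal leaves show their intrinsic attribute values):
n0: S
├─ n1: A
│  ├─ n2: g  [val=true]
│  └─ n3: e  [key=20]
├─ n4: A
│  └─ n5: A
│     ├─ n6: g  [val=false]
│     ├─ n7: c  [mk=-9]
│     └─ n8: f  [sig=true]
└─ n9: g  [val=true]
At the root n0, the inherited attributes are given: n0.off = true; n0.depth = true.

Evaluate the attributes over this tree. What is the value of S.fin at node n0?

-8

1. n0.off = true  [given at root]
2. n0.depth = true  [given at root]
3. n2.val = true  [terminal]
4. n3.key = 20  [terminal]
5. n1.fin = -4  [e.key * 3 - 64]
6. n1.lab = 14  [e.key * -1 + 34]
7. n6.val = false  [terminal]
8. n7.mk = -9  [terminal]
9. n8.sig = true  [terminal]
10. n5.fin = 25  [c.mk + 34]
11. n5.lab = -8  [c.mk * 2 + 10]
12. n4.fin = -5  [A₁.fin + A₁.lab - 22]
13. n4.lab = 16  [A₁.fin - 9]
14. n9.val = true  [terminal]
15. n0.env = "mr"  ["mr"]
16. n0.fin = -8  [A₁.lab - 24]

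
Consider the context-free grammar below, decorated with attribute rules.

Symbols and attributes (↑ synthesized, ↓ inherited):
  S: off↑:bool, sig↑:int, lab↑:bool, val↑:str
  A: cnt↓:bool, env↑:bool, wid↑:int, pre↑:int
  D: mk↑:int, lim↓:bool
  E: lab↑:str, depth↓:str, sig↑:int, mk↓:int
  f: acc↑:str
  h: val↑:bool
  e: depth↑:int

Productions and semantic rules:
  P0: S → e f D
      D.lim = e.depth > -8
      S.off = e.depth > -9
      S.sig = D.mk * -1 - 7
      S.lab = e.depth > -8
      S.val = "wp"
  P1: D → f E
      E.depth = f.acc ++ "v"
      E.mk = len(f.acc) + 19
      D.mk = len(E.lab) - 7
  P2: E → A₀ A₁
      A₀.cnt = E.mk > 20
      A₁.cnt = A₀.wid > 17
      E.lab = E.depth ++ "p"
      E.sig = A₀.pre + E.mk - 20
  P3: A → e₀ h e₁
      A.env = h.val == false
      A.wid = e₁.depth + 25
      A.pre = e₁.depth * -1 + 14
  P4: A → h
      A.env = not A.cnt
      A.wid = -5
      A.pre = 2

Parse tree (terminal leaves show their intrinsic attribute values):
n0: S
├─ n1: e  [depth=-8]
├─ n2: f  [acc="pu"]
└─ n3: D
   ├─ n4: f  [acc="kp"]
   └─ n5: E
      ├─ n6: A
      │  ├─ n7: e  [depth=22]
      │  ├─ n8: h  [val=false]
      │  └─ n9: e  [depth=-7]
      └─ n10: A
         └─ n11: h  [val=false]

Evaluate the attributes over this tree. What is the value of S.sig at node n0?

1. n1.depth = -8  [terminal]
2. n2.acc = "pu"  [terminal]
3. n3.lim = false  [e.depth > -8]
4. n4.acc = "kp"  [terminal]
5. n5.depth = "kpv"  [f.acc ++ "v"]
6. n5.mk = 21  [len(f.acc) + 19]
7. n6.cnt = true  [E.mk > 20]
8. n7.depth = 22  [terminal]
9. n8.val = false  [terminal]
10. n9.depth = -7  [terminal]
11. n6.env = true  [h.val == false]
12. n6.wid = 18  [e₁.depth + 25]
13. n6.pre = 21  [e₁.depth * -1 + 14]
14. n10.cnt = true  [A₀.wid > 17]
15. n11.val = false  [terminal]
16. n10.env = false  [not A.cnt]
17. n10.wid = -5  [-5]
18. n10.pre = 2  [2]
19. n5.lab = "kpvp"  [E.depth ++ "p"]
20. n5.sig = 22  [A₀.pre + E.mk - 20]
21. n3.mk = -3  [len(E.lab) - 7]
22. n0.off = true  [e.depth > -9]
23. n0.sig = -4  [D.mk * -1 - 7]
24. n0.lab = false  [e.depth > -8]
25. n0.val = "wp"  ["wp"]

-4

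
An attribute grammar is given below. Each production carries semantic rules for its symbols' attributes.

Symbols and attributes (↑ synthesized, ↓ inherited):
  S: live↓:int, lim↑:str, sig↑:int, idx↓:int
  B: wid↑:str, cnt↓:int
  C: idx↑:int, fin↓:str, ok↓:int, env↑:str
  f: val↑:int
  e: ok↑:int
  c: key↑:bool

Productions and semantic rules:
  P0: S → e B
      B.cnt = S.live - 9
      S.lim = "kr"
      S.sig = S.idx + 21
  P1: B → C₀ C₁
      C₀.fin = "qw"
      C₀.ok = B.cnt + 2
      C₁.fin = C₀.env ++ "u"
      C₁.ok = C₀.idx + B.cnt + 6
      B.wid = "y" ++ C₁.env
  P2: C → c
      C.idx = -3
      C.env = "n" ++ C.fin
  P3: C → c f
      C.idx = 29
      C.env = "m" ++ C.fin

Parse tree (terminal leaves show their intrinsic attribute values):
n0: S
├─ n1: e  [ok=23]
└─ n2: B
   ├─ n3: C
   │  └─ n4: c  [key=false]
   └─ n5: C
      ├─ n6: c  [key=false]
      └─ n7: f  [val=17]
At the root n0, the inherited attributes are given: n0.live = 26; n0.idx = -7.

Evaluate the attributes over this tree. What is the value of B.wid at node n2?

"ymnqwu"

1. n0.live = 26  [given at root]
2. n0.idx = -7  [given at root]
3. n1.ok = 23  [terminal]
4. n2.cnt = 17  [S.live - 9]
5. n3.fin = "qw"  ["qw"]
6. n3.ok = 19  [B.cnt + 2]
7. n4.key = false  [terminal]
8. n3.idx = -3  [-3]
9. n3.env = "nqw"  ["n" ++ C.fin]
10. n5.fin = "nqwu"  [C₀.env ++ "u"]
11. n5.ok = 20  [C₀.idx + B.cnt + 6]
12. n6.key = false  [terminal]
13. n7.val = 17  [terminal]
14. n5.idx = 29  [29]
15. n5.env = "mnqwu"  ["m" ++ C.fin]
16. n2.wid = "ymnqwu"  ["y" ++ C₁.env]
17. n0.lim = "kr"  ["kr"]
18. n0.sig = 14  [S.idx + 21]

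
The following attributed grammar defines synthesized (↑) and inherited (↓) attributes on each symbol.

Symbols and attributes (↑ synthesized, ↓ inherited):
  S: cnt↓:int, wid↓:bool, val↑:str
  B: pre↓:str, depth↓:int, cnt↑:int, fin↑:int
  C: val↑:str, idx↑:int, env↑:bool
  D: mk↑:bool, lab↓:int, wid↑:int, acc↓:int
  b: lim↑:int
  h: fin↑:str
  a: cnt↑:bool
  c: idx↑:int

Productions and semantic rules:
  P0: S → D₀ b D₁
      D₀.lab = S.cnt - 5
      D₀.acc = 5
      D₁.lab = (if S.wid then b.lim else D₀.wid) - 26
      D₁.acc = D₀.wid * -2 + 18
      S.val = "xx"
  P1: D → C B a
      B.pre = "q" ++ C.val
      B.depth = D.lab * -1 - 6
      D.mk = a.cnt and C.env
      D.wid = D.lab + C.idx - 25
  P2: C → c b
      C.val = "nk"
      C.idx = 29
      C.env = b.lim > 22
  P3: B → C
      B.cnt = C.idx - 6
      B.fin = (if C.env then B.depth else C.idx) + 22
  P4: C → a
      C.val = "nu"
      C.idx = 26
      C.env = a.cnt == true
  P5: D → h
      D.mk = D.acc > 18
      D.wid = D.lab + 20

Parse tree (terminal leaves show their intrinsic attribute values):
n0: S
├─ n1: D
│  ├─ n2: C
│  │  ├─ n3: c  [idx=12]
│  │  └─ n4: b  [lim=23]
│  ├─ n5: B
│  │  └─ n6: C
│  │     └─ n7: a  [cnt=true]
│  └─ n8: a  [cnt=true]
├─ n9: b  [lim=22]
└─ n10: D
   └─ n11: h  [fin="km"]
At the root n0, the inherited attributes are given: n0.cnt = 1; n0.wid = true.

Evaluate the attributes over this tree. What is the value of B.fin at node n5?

1. n0.cnt = 1  [given at root]
2. n0.wid = true  [given at root]
3. n1.lab = -4  [S.cnt - 5]
4. n1.acc = 5  [5]
5. n3.idx = 12  [terminal]
6. n4.lim = 23  [terminal]
7. n2.val = "nk"  ["nk"]
8. n2.idx = 29  [29]
9. n2.env = true  [b.lim > 22]
10. n5.pre = "qnk"  ["q" ++ C.val]
11. n5.depth = -2  [D.lab * -1 - 6]
12. n7.cnt = true  [terminal]
13. n6.val = "nu"  ["nu"]
14. n6.idx = 26  [26]
15. n6.env = true  [a.cnt == true]
16. n5.cnt = 20  [C.idx - 6]
17. n5.fin = 20  [(if C.env then B.depth else C.idx) + 22]
18. n8.cnt = true  [terminal]
19. n1.mk = true  [a.cnt and C.env]
20. n1.wid = 0  [D.lab + C.idx - 25]
21. n9.lim = 22  [terminal]
22. n10.lab = -4  [(if S.wid then b.lim else D₀.wid) - 26]
23. n10.acc = 18  [D₀.wid * -2 + 18]
24. n11.fin = "km"  [terminal]
25. n10.mk = false  [D.acc > 18]
26. n10.wid = 16  [D.lab + 20]
27. n0.val = "xx"  ["xx"]

20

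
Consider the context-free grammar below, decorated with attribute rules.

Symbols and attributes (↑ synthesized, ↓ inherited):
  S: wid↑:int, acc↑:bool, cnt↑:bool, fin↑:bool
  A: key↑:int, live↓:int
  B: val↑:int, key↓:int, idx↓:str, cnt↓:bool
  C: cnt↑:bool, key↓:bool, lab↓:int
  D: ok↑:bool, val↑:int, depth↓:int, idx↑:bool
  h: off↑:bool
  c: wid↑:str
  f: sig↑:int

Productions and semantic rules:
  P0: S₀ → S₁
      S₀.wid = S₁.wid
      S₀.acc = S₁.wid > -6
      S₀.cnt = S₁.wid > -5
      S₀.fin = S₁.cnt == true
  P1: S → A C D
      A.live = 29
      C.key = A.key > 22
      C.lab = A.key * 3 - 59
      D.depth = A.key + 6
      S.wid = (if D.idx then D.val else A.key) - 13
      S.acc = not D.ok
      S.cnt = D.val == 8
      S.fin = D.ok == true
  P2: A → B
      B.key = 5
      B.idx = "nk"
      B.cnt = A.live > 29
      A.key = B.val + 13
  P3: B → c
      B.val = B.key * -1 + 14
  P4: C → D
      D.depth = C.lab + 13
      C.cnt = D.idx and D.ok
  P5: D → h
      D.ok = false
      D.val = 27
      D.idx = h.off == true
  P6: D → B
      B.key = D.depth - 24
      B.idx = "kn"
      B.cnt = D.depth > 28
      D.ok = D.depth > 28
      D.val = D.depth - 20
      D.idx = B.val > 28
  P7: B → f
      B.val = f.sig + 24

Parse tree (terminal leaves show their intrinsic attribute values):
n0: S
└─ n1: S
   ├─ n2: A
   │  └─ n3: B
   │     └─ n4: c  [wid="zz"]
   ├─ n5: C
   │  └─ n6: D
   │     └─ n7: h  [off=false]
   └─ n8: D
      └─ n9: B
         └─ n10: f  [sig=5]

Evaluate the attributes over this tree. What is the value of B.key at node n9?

4

1. n2.live = 29  [29]
2. n3.key = 5  [5]
3. n3.idx = "nk"  ["nk"]
4. n3.cnt = false  [A.live > 29]
5. n4.wid = "zz"  [terminal]
6. n3.val = 9  [B.key * -1 + 14]
7. n2.key = 22  [B.val + 13]
8. n5.key = false  [A.key > 22]
9. n5.lab = 7  [A.key * 3 - 59]
10. n6.depth = 20  [C.lab + 13]
11. n7.off = false  [terminal]
12. n6.ok = false  [false]
13. n6.val = 27  [27]
14. n6.idx = false  [h.off == true]
15. n5.cnt = false  [D.idx and D.ok]
16. n8.depth = 28  [A.key + 6]
17. n9.key = 4  [D.depth - 24]
18. n9.idx = "kn"  ["kn"]
19. n9.cnt = false  [D.depth > 28]
20. n10.sig = 5  [terminal]
21. n9.val = 29  [f.sig + 24]
22. n8.ok = false  [D.depth > 28]
23. n8.val = 8  [D.depth - 20]
24. n8.idx = true  [B.val > 28]
25. n1.wid = -5  [(if D.idx then D.val else A.key) - 13]
26. n1.acc = true  [not D.ok]
27. n1.cnt = true  [D.val == 8]
28. n1.fin = false  [D.ok == true]
29. n0.wid = -5  [S₁.wid]
30. n0.acc = true  [S₁.wid > -6]
31. n0.cnt = false  [S₁.wid > -5]
32. n0.fin = true  [S₁.cnt == true]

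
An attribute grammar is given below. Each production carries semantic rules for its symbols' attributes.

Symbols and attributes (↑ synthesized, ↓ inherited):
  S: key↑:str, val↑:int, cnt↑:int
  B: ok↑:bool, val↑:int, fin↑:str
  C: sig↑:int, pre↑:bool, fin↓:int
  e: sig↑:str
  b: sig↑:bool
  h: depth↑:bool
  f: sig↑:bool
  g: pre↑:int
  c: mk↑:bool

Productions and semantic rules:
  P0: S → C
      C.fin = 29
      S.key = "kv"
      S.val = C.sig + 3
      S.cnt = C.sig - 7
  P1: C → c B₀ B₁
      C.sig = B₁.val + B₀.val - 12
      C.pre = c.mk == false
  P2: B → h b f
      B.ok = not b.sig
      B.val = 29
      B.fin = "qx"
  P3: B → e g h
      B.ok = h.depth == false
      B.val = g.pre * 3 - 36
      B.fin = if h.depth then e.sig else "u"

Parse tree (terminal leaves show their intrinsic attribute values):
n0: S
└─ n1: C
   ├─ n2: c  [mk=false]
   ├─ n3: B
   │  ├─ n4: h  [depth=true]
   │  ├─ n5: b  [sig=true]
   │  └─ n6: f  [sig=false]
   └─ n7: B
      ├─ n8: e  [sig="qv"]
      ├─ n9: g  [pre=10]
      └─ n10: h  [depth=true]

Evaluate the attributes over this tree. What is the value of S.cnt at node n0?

4

1. n1.fin = 29  [29]
2. n2.mk = false  [terminal]
3. n4.depth = true  [terminal]
4. n5.sig = true  [terminal]
5. n6.sig = false  [terminal]
6. n3.ok = false  [not b.sig]
7. n3.val = 29  [29]
8. n3.fin = "qx"  ["qx"]
9. n8.sig = "qv"  [terminal]
10. n9.pre = 10  [terminal]
11. n10.depth = true  [terminal]
12. n7.ok = false  [h.depth == false]
13. n7.val = -6  [g.pre * 3 - 36]
14. n7.fin = "qv"  [if h.depth then e.sig else "u"]
15. n1.sig = 11  [B₁.val + B₀.val - 12]
16. n1.pre = true  [c.mk == false]
17. n0.key = "kv"  ["kv"]
18. n0.val = 14  [C.sig + 3]
19. n0.cnt = 4  [C.sig - 7]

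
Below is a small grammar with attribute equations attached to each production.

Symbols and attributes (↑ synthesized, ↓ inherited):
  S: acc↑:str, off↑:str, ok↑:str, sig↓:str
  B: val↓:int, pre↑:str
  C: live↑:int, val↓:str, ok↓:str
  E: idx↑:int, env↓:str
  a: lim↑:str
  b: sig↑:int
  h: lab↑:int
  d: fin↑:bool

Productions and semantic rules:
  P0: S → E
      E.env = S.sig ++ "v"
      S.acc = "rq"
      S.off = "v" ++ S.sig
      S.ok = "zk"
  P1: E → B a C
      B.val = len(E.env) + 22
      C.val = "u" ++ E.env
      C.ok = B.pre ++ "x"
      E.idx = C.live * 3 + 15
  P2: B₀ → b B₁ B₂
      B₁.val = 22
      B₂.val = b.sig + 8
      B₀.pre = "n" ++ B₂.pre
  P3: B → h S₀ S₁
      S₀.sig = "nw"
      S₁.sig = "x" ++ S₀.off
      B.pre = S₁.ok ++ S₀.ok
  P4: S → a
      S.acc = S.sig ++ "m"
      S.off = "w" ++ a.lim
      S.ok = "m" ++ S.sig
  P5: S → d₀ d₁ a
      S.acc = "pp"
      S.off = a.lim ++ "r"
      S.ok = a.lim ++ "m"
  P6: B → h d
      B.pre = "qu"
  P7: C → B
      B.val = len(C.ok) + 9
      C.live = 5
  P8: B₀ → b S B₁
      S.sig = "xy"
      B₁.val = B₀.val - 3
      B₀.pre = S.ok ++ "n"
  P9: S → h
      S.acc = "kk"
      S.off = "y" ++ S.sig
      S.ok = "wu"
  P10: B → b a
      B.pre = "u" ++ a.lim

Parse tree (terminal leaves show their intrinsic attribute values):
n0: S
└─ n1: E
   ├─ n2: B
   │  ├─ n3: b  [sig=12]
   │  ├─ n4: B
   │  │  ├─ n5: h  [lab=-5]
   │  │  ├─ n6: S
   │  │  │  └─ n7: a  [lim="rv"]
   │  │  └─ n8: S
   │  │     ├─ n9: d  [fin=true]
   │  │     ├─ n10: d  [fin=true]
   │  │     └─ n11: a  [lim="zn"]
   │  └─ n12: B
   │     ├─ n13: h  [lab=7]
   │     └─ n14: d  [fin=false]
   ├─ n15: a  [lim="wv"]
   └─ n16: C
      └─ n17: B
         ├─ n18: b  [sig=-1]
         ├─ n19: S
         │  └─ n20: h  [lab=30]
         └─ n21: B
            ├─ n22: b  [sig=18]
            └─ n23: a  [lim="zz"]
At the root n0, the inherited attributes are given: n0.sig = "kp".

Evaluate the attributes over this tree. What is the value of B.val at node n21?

10

1. n0.sig = "kp"  [given at root]
2. n1.env = "kpv"  [S.sig ++ "v"]
3. n2.val = 25  [len(E.env) + 22]
4. n3.sig = 12  [terminal]
5. n4.val = 22  [22]
6. n5.lab = -5  [terminal]
7. n6.sig = "nw"  ["nw"]
8. n7.lim = "rv"  [terminal]
9. n6.acc = "nwm"  [S.sig ++ "m"]
10. n6.off = "wrv"  ["w" ++ a.lim]
11. n6.ok = "mnw"  ["m" ++ S.sig]
12. n8.sig = "xwrv"  ["x" ++ S₀.off]
13. n9.fin = true  [terminal]
14. n10.fin = true  [terminal]
15. n11.lim = "zn"  [terminal]
16. n8.acc = "pp"  ["pp"]
17. n8.off = "znr"  [a.lim ++ "r"]
18. n8.ok = "znm"  [a.lim ++ "m"]
19. n4.pre = "znmmnw"  [S₁.ok ++ S₀.ok]
20. n12.val = 20  [b.sig + 8]
21. n13.lab = 7  [terminal]
22. n14.fin = false  [terminal]
23. n12.pre = "qu"  ["qu"]
24. n2.pre = "nqu"  ["n" ++ B₂.pre]
25. n15.lim = "wv"  [terminal]
26. n16.val = "ukpv"  ["u" ++ E.env]
27. n16.ok = "nqux"  [B.pre ++ "x"]
28. n17.val = 13  [len(C.ok) + 9]
29. n18.sig = -1  [terminal]
30. n19.sig = "xy"  ["xy"]
31. n20.lab = 30  [terminal]
32. n19.acc = "kk"  ["kk"]
33. n19.off = "yxy"  ["y" ++ S.sig]
34. n19.ok = "wu"  ["wu"]
35. n21.val = 10  [B₀.val - 3]
36. n22.sig = 18  [terminal]
37. n23.lim = "zz"  [terminal]
38. n21.pre = "uzz"  ["u" ++ a.lim]
39. n17.pre = "wun"  [S.ok ++ "n"]
40. n16.live = 5  [5]
41. n1.idx = 30  [C.live * 3 + 15]
42. n0.acc = "rq"  ["rq"]
43. n0.off = "vkp"  ["v" ++ S.sig]
44. n0.ok = "zk"  ["zk"]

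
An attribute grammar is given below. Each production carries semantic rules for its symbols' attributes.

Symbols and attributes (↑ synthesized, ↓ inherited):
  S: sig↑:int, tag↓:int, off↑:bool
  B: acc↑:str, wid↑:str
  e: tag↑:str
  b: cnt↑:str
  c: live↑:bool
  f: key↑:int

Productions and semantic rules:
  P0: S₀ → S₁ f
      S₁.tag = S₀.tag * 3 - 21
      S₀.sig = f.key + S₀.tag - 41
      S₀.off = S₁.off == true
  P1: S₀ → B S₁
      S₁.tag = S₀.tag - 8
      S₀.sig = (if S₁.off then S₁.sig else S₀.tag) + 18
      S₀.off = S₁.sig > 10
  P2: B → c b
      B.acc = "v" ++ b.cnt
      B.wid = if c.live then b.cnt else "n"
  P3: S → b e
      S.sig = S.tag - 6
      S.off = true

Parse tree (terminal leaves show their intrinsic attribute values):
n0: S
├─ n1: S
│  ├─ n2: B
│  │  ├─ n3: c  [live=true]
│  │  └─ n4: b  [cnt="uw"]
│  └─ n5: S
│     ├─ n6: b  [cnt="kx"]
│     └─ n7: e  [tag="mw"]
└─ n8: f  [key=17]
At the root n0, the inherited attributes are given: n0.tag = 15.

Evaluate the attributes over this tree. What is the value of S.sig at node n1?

1. n0.tag = 15  [given at root]
2. n1.tag = 24  [S₀.tag * 3 - 21]
3. n3.live = true  [terminal]
4. n4.cnt = "uw"  [terminal]
5. n2.acc = "vuw"  ["v" ++ b.cnt]
6. n2.wid = "uw"  [if c.live then b.cnt else "n"]
7. n5.tag = 16  [S₀.tag - 8]
8. n6.cnt = "kx"  [terminal]
9. n7.tag = "mw"  [terminal]
10. n5.sig = 10  [S.tag - 6]
11. n5.off = true  [true]
12. n1.sig = 28  [(if S₁.off then S₁.sig else S₀.tag) + 18]
13. n1.off = false  [S₁.sig > 10]
14. n8.key = 17  [terminal]
15. n0.sig = -9  [f.key + S₀.tag - 41]
16. n0.off = false  [S₁.off == true]

28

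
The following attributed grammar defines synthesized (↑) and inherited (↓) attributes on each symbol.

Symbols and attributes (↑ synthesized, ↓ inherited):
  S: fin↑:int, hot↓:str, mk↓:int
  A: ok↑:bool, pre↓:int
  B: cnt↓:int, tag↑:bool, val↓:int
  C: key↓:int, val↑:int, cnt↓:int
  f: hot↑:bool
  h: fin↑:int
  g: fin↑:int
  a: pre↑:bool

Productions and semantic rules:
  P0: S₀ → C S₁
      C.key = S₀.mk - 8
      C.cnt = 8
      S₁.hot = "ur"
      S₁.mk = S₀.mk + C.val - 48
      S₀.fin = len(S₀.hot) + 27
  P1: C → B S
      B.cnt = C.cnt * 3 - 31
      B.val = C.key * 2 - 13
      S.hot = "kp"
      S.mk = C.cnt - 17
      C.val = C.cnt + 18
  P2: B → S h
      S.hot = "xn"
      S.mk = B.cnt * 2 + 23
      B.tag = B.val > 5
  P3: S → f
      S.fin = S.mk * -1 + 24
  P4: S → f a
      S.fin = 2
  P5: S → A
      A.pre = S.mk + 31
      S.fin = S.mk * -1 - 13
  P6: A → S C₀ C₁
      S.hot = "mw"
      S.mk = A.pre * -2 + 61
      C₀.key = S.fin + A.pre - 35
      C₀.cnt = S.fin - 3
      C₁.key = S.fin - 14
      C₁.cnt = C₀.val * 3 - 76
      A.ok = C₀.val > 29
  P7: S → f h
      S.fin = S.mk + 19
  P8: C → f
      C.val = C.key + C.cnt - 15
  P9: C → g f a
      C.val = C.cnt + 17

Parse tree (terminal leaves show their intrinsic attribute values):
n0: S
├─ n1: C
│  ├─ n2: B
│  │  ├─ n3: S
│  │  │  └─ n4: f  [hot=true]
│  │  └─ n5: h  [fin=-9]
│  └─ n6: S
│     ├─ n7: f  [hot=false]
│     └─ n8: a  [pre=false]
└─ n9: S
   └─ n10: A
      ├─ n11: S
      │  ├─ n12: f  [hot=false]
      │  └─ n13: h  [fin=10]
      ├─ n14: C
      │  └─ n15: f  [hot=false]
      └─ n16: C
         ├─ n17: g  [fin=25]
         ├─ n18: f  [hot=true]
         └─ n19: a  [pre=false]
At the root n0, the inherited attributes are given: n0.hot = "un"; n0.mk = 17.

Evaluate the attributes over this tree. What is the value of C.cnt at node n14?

25

1. n0.hot = "un"  [given at root]
2. n0.mk = 17  [given at root]
3. n1.key = 9  [S₀.mk - 8]
4. n1.cnt = 8  [8]
5. n2.cnt = -7  [C.cnt * 3 - 31]
6. n2.val = 5  [C.key * 2 - 13]
7. n3.hot = "xn"  ["xn"]
8. n3.mk = 9  [B.cnt * 2 + 23]
9. n4.hot = true  [terminal]
10. n3.fin = 15  [S.mk * -1 + 24]
11. n5.fin = -9  [terminal]
12. n2.tag = false  [B.val > 5]
13. n6.hot = "kp"  ["kp"]
14. n6.mk = -9  [C.cnt - 17]
15. n7.hot = false  [terminal]
16. n8.pre = false  [terminal]
17. n6.fin = 2  [2]
18. n1.val = 26  [C.cnt + 18]
19. n9.hot = "ur"  ["ur"]
20. n9.mk = -5  [S₀.mk + C.val - 48]
21. n10.pre = 26  [S.mk + 31]
22. n11.hot = "mw"  ["mw"]
23. n11.mk = 9  [A.pre * -2 + 61]
24. n12.hot = false  [terminal]
25. n13.fin = 10  [terminal]
26. n11.fin = 28  [S.mk + 19]
27. n14.key = 19  [S.fin + A.pre - 35]
28. n14.cnt = 25  [S.fin - 3]
29. n15.hot = false  [terminal]
30. n14.val = 29  [C.key + C.cnt - 15]
31. n16.key = 14  [S.fin - 14]
32. n16.cnt = 11  [C₀.val * 3 - 76]
33. n17.fin = 25  [terminal]
34. n18.hot = true  [terminal]
35. n19.pre = false  [terminal]
36. n16.val = 28  [C.cnt + 17]
37. n10.ok = false  [C₀.val > 29]
38. n9.fin = -8  [S.mk * -1 - 13]
39. n0.fin = 29  [len(S₀.hot) + 27]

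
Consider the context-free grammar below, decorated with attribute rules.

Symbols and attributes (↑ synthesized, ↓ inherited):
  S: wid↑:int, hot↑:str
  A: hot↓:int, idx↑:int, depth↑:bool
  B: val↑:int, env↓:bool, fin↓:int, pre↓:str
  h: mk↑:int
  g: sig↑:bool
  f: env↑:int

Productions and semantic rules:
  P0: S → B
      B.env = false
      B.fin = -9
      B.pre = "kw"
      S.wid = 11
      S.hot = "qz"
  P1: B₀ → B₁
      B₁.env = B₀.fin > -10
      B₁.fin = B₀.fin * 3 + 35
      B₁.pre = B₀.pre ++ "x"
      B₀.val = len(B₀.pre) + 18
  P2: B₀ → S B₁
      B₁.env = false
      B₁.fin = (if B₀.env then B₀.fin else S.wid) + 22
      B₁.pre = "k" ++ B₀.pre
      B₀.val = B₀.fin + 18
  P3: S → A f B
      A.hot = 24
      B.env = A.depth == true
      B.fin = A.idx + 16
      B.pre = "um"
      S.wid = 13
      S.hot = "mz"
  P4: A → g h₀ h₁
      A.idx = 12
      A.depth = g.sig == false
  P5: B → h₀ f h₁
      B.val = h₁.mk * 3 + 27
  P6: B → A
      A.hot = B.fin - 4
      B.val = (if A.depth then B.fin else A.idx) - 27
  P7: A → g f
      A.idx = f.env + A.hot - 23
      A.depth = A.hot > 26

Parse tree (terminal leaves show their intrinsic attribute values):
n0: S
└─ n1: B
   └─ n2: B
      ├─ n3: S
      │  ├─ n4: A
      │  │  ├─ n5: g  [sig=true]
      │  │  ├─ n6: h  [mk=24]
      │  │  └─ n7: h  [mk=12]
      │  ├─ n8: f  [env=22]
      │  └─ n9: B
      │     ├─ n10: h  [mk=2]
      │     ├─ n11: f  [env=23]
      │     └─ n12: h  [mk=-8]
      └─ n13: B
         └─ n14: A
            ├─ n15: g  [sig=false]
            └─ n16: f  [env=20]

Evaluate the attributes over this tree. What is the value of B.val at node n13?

1. n1.env = false  [false]
2. n1.fin = -9  [-9]
3. n1.pre = "kw"  ["kw"]
4. n2.env = true  [B₀.fin > -10]
5. n2.fin = 8  [B₀.fin * 3 + 35]
6. n2.pre = "kwx"  [B₀.pre ++ "x"]
7. n4.hot = 24  [24]
8. n5.sig = true  [terminal]
9. n6.mk = 24  [terminal]
10. n7.mk = 12  [terminal]
11. n4.idx = 12  [12]
12. n4.depth = false  [g.sig == false]
13. n8.env = 22  [terminal]
14. n9.env = false  [A.depth == true]
15. n9.fin = 28  [A.idx + 16]
16. n9.pre = "um"  ["um"]
17. n10.mk = 2  [terminal]
18. n11.env = 23  [terminal]
19. n12.mk = -8  [terminal]
20. n9.val = 3  [h₁.mk * 3 + 27]
21. n3.wid = 13  [13]
22. n3.hot = "mz"  ["mz"]
23. n13.env = false  [false]
24. n13.fin = 30  [(if B₀.env then B₀.fin else S.wid) + 22]
25. n13.pre = "kkwx"  ["k" ++ B₀.pre]
26. n14.hot = 26  [B.fin - 4]
27. n15.sig = false  [terminal]
28. n16.env = 20  [terminal]
29. n14.idx = 23  [f.env + A.hot - 23]
30. n14.depth = false  [A.hot > 26]
31. n13.val = -4  [(if A.depth then B.fin else A.idx) - 27]
32. n2.val = 26  [B₀.fin + 18]
33. n1.val = 20  [len(B₀.pre) + 18]
34. n0.wid = 11  [11]
35. n0.hot = "qz"  ["qz"]

-4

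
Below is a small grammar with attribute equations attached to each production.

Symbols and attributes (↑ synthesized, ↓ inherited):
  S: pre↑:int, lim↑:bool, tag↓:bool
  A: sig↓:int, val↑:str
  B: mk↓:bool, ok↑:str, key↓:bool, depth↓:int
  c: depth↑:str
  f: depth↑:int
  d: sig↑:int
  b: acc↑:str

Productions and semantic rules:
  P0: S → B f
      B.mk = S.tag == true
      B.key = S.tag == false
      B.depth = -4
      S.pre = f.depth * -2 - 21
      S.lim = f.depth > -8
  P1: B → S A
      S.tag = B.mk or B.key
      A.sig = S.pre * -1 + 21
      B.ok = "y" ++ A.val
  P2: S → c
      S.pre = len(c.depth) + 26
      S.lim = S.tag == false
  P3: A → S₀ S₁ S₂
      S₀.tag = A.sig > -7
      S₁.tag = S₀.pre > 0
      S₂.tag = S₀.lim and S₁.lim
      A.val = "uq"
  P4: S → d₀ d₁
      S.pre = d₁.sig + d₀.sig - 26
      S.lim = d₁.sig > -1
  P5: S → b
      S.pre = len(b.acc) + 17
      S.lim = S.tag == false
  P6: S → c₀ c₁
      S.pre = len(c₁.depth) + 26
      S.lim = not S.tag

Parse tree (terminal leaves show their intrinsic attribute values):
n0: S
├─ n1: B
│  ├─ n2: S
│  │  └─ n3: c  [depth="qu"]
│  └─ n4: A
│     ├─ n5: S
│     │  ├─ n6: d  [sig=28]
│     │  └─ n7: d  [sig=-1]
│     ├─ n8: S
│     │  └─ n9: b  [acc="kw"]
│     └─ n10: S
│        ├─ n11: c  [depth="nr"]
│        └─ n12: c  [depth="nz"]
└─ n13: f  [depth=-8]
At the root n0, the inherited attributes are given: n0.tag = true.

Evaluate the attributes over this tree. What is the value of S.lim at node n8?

1. n0.tag = true  [given at root]
2. n1.mk = true  [S.tag == true]
3. n1.key = false  [S.tag == false]
4. n1.depth = -4  [-4]
5. n2.tag = true  [B.mk or B.key]
6. n3.depth = "qu"  [terminal]
7. n2.pre = 28  [len(c.depth) + 26]
8. n2.lim = false  [S.tag == false]
9. n4.sig = -7  [S.pre * -1 + 21]
10. n5.tag = false  [A.sig > -7]
11. n6.sig = 28  [terminal]
12. n7.sig = -1  [terminal]
13. n5.pre = 1  [d₁.sig + d₀.sig - 26]
14. n5.lim = false  [d₁.sig > -1]
15. n8.tag = true  [S₀.pre > 0]
16. n9.acc = "kw"  [terminal]
17. n8.pre = 19  [len(b.acc) + 17]
18. n8.lim = false  [S.tag == false]
19. n10.tag = false  [S₀.lim and S₁.lim]
20. n11.depth = "nr"  [terminal]
21. n12.depth = "nz"  [terminal]
22. n10.pre = 28  [len(c₁.depth) + 26]
23. n10.lim = true  [not S.tag]
24. n4.val = "uq"  ["uq"]
25. n1.ok = "yuq"  ["y" ++ A.val]
26. n13.depth = -8  [terminal]
27. n0.pre = -5  [f.depth * -2 - 21]
28. n0.lim = false  [f.depth > -8]

false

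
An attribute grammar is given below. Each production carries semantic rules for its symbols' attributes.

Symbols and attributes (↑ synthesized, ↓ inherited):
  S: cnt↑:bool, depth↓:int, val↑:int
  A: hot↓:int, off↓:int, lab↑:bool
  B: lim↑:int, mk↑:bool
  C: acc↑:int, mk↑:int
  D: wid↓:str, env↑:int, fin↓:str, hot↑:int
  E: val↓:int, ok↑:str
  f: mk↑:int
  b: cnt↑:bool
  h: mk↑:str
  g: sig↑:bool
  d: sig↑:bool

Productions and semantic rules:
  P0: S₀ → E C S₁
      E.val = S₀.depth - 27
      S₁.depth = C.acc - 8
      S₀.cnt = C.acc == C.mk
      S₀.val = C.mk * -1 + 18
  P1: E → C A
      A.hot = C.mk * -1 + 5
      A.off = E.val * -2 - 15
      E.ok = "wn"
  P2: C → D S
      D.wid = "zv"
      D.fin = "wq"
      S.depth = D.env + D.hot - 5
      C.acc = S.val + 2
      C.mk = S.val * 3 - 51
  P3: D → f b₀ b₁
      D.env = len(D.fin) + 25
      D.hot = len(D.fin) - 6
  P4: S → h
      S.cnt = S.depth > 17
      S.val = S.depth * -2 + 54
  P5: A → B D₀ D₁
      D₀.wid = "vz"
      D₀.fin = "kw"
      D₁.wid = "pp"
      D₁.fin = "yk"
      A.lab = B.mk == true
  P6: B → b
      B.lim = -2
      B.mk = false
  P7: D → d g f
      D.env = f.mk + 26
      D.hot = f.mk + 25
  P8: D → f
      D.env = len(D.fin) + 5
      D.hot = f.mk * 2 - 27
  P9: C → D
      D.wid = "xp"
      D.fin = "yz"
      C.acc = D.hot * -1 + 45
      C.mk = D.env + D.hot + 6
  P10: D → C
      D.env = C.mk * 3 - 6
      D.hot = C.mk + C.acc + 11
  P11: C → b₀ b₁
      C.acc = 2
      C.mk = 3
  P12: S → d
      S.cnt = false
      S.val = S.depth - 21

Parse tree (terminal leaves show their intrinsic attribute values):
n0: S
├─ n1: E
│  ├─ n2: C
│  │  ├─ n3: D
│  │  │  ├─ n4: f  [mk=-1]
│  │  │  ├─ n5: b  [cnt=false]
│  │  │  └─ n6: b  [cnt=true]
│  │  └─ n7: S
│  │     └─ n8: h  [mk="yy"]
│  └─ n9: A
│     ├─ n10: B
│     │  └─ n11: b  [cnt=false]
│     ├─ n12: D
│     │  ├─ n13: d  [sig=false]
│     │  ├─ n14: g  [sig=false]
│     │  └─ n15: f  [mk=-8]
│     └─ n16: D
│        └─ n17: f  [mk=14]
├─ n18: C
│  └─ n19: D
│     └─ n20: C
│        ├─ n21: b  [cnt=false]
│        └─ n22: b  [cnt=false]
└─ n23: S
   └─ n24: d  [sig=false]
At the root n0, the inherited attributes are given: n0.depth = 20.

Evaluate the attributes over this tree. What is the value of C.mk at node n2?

1. n0.depth = 20  [given at root]
2. n1.val = -7  [S₀.depth - 27]
3. n3.wid = "zv"  ["zv"]
4. n3.fin = "wq"  ["wq"]
5. n4.mk = -1  [terminal]
6. n5.cnt = false  [terminal]
7. n6.cnt = true  [terminal]
8. n3.env = 27  [len(D.fin) + 25]
9. n3.hot = -4  [len(D.fin) - 6]
10. n7.depth = 18  [D.env + D.hot - 5]
11. n8.mk = "yy"  [terminal]
12. n7.cnt = true  [S.depth > 17]
13. n7.val = 18  [S.depth * -2 + 54]
14. n2.acc = 20  [S.val + 2]
15. n2.mk = 3  [S.val * 3 - 51]
16. n9.hot = 2  [C.mk * -1 + 5]
17. n9.off = -1  [E.val * -2 - 15]
18. n11.cnt = false  [terminal]
19. n10.lim = -2  [-2]
20. n10.mk = false  [false]
21. n12.wid = "vz"  ["vz"]
22. n12.fin = "kw"  ["kw"]
23. n13.sig = false  [terminal]
24. n14.sig = false  [terminal]
25. n15.mk = -8  [terminal]
26. n12.env = 18  [f.mk + 26]
27. n12.hot = 17  [f.mk + 25]
28. n16.wid = "pp"  ["pp"]
29. n16.fin = "yk"  ["yk"]
30. n17.mk = 14  [terminal]
31. n16.env = 7  [len(D.fin) + 5]
32. n16.hot = 1  [f.mk * 2 - 27]
33. n9.lab = false  [B.mk == true]
34. n1.ok = "wn"  ["wn"]
35. n19.wid = "xp"  ["xp"]
36. n19.fin = "yz"  ["yz"]
37. n21.cnt = false  [terminal]
38. n22.cnt = false  [terminal]
39. n20.acc = 2  [2]
40. n20.mk = 3  [3]
41. n19.env = 3  [C.mk * 3 - 6]
42. n19.hot = 16  [C.mk + C.acc + 11]
43. n18.acc = 29  [D.hot * -1 + 45]
44. n18.mk = 25  [D.env + D.hot + 6]
45. n23.depth = 21  [C.acc - 8]
46. n24.sig = false  [terminal]
47. n23.cnt = false  [false]
48. n23.val = 0  [S.depth - 21]
49. n0.cnt = false  [C.acc == C.mk]
50. n0.val = -7  [C.mk * -1 + 18]

3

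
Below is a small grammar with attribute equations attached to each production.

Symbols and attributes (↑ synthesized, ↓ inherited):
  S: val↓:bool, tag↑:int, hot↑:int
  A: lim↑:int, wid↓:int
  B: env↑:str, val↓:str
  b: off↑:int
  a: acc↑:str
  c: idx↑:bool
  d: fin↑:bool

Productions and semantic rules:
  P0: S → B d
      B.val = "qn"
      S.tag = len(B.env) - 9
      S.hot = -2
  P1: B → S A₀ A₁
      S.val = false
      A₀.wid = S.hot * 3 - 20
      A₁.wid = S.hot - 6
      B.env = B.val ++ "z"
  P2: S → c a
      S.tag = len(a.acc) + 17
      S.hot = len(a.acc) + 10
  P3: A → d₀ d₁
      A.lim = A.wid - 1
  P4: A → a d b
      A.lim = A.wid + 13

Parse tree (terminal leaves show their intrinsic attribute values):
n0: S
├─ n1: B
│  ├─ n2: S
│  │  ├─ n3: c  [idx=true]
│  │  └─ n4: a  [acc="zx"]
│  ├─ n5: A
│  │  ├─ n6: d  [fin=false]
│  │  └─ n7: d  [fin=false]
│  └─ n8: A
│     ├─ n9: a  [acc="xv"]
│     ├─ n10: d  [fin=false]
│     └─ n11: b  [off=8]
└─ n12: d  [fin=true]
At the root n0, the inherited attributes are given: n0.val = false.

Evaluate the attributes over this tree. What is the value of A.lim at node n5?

15

1. n0.val = false  [given at root]
2. n1.val = "qn"  ["qn"]
3. n2.val = false  [false]
4. n3.idx = true  [terminal]
5. n4.acc = "zx"  [terminal]
6. n2.tag = 19  [len(a.acc) + 17]
7. n2.hot = 12  [len(a.acc) + 10]
8. n5.wid = 16  [S.hot * 3 - 20]
9. n6.fin = false  [terminal]
10. n7.fin = false  [terminal]
11. n5.lim = 15  [A.wid - 1]
12. n8.wid = 6  [S.hot - 6]
13. n9.acc = "xv"  [terminal]
14. n10.fin = false  [terminal]
15. n11.off = 8  [terminal]
16. n8.lim = 19  [A.wid + 13]
17. n1.env = "qnz"  [B.val ++ "z"]
18. n12.fin = true  [terminal]
19. n0.tag = -6  [len(B.env) - 9]
20. n0.hot = -2  [-2]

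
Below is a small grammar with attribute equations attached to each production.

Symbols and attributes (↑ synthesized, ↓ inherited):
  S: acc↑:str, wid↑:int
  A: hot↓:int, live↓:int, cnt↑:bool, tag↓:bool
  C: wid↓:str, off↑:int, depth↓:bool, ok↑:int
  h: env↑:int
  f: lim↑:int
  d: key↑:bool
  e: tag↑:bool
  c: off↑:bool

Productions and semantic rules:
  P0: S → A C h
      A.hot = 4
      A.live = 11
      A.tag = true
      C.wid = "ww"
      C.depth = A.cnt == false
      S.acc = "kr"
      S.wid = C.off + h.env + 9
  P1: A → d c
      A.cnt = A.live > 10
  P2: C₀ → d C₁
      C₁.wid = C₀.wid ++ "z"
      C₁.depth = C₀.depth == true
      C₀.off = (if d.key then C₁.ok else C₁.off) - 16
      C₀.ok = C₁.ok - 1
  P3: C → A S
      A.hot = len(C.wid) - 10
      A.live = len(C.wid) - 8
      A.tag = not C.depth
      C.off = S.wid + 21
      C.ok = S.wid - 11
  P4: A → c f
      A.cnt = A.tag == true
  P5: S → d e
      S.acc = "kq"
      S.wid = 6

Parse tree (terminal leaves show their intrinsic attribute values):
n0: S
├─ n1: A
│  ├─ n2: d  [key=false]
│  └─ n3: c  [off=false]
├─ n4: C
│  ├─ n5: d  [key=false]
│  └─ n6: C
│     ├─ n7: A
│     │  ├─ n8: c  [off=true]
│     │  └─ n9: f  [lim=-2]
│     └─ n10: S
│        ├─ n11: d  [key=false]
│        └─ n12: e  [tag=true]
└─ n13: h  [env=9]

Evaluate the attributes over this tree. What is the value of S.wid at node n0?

29

1. n1.hot = 4  [4]
2. n1.live = 11  [11]
3. n1.tag = true  [true]
4. n2.key = false  [terminal]
5. n3.off = false  [terminal]
6. n1.cnt = true  [A.live > 10]
7. n4.wid = "ww"  ["ww"]
8. n4.depth = false  [A.cnt == false]
9. n5.key = false  [terminal]
10. n6.wid = "wwz"  [C₀.wid ++ "z"]
11. n6.depth = false  [C₀.depth == true]
12. n7.hot = -7  [len(C.wid) - 10]
13. n7.live = -5  [len(C.wid) - 8]
14. n7.tag = true  [not C.depth]
15. n8.off = true  [terminal]
16. n9.lim = -2  [terminal]
17. n7.cnt = true  [A.tag == true]
18. n11.key = false  [terminal]
19. n12.tag = true  [terminal]
20. n10.acc = "kq"  ["kq"]
21. n10.wid = 6  [6]
22. n6.off = 27  [S.wid + 21]
23. n6.ok = -5  [S.wid - 11]
24. n4.off = 11  [(if d.key then C₁.ok else C₁.off) - 16]
25. n4.ok = -6  [C₁.ok - 1]
26. n13.env = 9  [terminal]
27. n0.acc = "kr"  ["kr"]
28. n0.wid = 29  [C.off + h.env + 9]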